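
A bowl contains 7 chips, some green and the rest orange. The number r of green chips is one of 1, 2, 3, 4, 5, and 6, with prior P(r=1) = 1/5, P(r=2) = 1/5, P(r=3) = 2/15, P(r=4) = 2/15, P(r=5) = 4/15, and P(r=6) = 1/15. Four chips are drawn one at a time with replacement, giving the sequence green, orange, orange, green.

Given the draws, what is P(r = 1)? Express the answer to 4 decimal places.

0.0761

For each hypothesis, P(data | H) works out to: P(data | r = 1) = (1/7)(6/7)(6/7)(1/7) = 0.014994; P(data | r = 2) = (2/7)(5/7)(5/7)(2/7) = 0.041649; P(data | r = 3) = (3/7)(4/7)(4/7)(3/7) = 0.059975; P(data | r = 4) = (4/7)(3/7)(3/7)(4/7) = 0.059975; P(data | r = 5) = (5/7)(2/7)(2/7)(5/7) = 0.041649; P(data | r = 6) = (6/7)(1/7)(1/7)(6/7) = 0.014994.
Weighting by the prior gives 1/5 · 0.014994 = 0.0029988, 1/5 · 0.041649 = 0.0083299, 2/15 · 0.059975 = 0.0079967, 2/15 · 0.059975 = 0.0079967, 4/15 · 0.041649 = 0.011106, 1/15 · 0.014994 = 0.00099958; summing to 0.039428.
So P(r = 1 | data) = (0.0029988) / (0.039428) = 0.076056.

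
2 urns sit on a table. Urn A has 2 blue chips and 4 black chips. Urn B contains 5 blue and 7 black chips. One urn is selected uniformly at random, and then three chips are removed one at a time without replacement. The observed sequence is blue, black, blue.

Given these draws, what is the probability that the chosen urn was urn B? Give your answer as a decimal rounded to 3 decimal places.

0.614

The likelihood of the observed sequence under each hypothesis: P(data | urn A) = (2/6)(4/5)(1/4) = 1/15; P(data | urn B) = (5/12)(7/11)(4/10) = 7/66.
Weighting by the prior gives 1/2 · 1/15 = 1/30, 1/2 · 7/66 = 7/132; summing to 19/220.
Hence P(urn B | data) = (7/132) / (19/220) = 35/57.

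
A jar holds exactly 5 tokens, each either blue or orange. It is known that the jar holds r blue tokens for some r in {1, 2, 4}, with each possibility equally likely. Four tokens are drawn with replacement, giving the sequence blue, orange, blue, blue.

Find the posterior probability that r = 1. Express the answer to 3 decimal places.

0.043

Under each hypothesis, the probability of the observed sequence is: P(data | r = 1) = (1/5)(4/5)(1/5)(1/5) = 0.0064; P(data | r = 2) = (2/5)(3/5)(2/5)(2/5) = 0.0384; P(data | r = 4) = (4/5)(1/5)(4/5)(4/5) = 0.1024.
Multiplying each by its prior: 1/3 · 0.0064 = 0.0021333, 1/3 · 0.0384 = 0.0128, 1/3 · 0.1024 = 0.034133; these sum to 0.049067.
Therefore the posterior P(r = 1 | data) = (0.0021333) / (0.049067) = 0.043478.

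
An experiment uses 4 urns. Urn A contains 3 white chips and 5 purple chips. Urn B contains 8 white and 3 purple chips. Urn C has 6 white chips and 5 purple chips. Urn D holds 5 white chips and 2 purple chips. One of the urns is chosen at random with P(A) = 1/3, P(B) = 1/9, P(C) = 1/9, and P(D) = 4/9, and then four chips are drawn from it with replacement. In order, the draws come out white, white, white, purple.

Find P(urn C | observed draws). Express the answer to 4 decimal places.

0.1063

Under each hypothesis, the probability of the observed sequence is: P(data | urn A) = (3/8)(3/8)(3/8)(5/8) = 0.032959; P(data | urn B) = (8/11)(8/11)(8/11)(3/11) = 0.10491; P(data | urn C) = (6/11)(6/11)(6/11)(5/11) = 0.073765; P(data | urn D) = (5/7)(5/7)(5/7)(2/7) = 0.10412.
The prior-weighted likelihoods are 1/3 · 0.032959 = 0.010986, 1/9 · 0.10491 = 0.011657, 1/9 · 0.073765 = 0.0081962, 4/9 · 0.10412 = 0.046277; with total 0.077116.
Hence P(urn C | data) = (0.0081962) / (0.077116) = 0.10628.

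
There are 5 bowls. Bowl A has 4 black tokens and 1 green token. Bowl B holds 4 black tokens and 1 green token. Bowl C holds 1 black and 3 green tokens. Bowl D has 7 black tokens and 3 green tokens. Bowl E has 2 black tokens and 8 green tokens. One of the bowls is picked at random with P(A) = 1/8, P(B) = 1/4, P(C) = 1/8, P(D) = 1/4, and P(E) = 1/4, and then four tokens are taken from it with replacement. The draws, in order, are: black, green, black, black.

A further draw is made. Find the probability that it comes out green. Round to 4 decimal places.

For each hypothesis, P(data | H) works out to: P(data | bowl A) = (4/5)(1/5)(4/5)(4/5) = 0.1024; P(data | bowl B) = (4/5)(1/5)(4/5)(4/5) = 0.1024; P(data | bowl C) = (1/4)(3/4)(1/4)(1/4) = 0.011719; P(data | bowl D) = (7/10)(3/10)(7/10)(7/10) = 0.1029; P(data | bowl E) = (2/10)(8/10)(2/10)(2/10) = 0.0064.
The prior-weighted likelihoods are 1/8 · 0.1024 = 0.0128, 1/4 · 0.1024 = 0.0256, 1/8 · 0.011719 = 0.0014648, 1/4 · 0.1029 = 0.025725, 1/4 · 0.0064 = 0.0016; summing to 0.06719.
Normalising, the posterior is P(bowl A | data) = 0.1905, P(bowl B | data) = 0.38101, P(bowl C | data) = 0.021802, P(bowl D | data) = 0.38287, P(bowl E | data) = 0.023813.
The predictive probability is P(green next | data) = (1/5)(0.1905) + (1/5)(0.38101) + (3/4)(0.021802) + (3/10)(0.38287) + (4/5)(0.023813) = 0.26457.

0.2646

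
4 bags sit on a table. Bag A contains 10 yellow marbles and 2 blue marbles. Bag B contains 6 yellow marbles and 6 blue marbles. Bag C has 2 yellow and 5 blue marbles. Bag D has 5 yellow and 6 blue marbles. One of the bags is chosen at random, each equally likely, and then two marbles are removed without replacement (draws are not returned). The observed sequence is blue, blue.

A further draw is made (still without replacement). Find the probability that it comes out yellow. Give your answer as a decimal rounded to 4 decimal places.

0.4978

Compute the likelihood of the observed sequence for each case: P(data | bag A) = (2/12)(1/11) = 1/66; P(data | bag B) = (6/12)(5/11) = 5/22; P(data | bag C) = (5/7)(4/6) = 10/21; P(data | bag D) = (6/11)(5/10) = 3/11.
Weighting by the prior gives 1/4 · 1/66 = 1/264, 1/4 · 5/22 = 5/88, 1/4 · 10/21 = 5/42, 1/4 · 3/11 = 3/44; with total 229/924.
Dividing through by the total gives posterior P(bag A | data) = 7/458, P(bag B | data) = 105/458, P(bag C | data) = 110/229, P(bag D | data) = 63/229.
The predictive probability is P(yellow next | data) = (1)(7/458) + (3/5)(105/458) + (2/5)(110/229) + (5/9)(63/229) = 114/229.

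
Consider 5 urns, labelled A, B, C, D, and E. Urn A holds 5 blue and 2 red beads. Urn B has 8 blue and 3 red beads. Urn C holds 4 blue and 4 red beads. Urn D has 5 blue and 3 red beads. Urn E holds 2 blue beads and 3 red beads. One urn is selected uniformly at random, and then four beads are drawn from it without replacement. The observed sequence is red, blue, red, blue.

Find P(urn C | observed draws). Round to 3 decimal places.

Under each hypothesis, the probability of the observed sequence is: P(data | urn A) = (2/7)(5/6)(1/5)(4/4) = 0.047619; P(data | urn B) = (3/11)(8/10)(2/9)(7/8) = 0.042424; P(data | urn C) = (4/8)(4/7)(3/6)(3/5) = 0.085714; P(data | urn D) = (3/8)(5/7)(2/6)(4/5) = 0.071429; P(data | urn E) = (3/5)(2/4)(2/3)(1/2) = 0.1.
Weighting by the prior gives 1/5 · 0.047619 = 0.0095238, 1/5 · 0.042424 = 0.0084848, 1/5 · 0.085714 = 0.017143, 1/5 · 0.071429 = 0.014286, 1/5 · 0.1 = 0.02; with total 0.069437.
By Bayes' rule, P(urn C | data) = (0.017143) / (0.069437) = 0.24688.

0.247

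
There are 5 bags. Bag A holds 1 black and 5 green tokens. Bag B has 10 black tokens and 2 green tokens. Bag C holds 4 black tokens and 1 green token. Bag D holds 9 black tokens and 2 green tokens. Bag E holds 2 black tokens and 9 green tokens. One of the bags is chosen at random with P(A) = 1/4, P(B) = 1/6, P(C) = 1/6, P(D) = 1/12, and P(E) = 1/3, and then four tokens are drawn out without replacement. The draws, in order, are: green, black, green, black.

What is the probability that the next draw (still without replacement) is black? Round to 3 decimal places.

0.400

For each hypothesis, P(data | H) works out to: P(data | bag A) = (5/6)(1/5)(4/4)(0/3) = 0; P(data | bag B) = (2/12)(10/11)(1/10)(9/9) = 1/66; P(data | bag C) = (1/5)(4/4)(0/3) = 0; P(data | bag D) = (2/11)(9/10)(1/9)(8/8) = 1/55; P(data | bag E) = (9/11)(2/10)(8/9)(1/8) = 1/55.
The prior-weighted likelihoods are 1/4 · 0 = 0, 1/6 · 1/66 = 1/396, 1/6 · 0 = 0, 1/12 · 1/55 = 1/660, 1/3 · 1/55 = 1/165; these sum to 1/99.
The posterior is then P(bag A | data) = 0, P(bag B | data) = 1/4, P(bag C | data) = 0, P(bag D | data) = 3/20, P(bag E | data) = 3/5.
So P(black next | data) = Σ P(black next | H) P(H | data) = (1)(1/4) + (1)(3/20) + (0)(3/5) = 2/5.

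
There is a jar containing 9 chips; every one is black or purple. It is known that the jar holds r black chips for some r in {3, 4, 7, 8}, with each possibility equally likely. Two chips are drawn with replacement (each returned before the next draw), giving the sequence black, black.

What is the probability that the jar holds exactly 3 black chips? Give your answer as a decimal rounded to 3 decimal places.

0.065

Under each hypothesis, the probability of the observed sequence is: P(data | r = 3) = (3/9)(3/9) = 1/9; P(data | r = 4) = (4/9)(4/9) = 16/81; P(data | r = 7) = (7/9)(7/9) = 49/81; P(data | r = 8) = (8/9)(8/9) = 64/81.
Weighting by the prior gives 1/4 · 1/9 = 1/36, 1/4 · 16/81 = 4/81, 1/4 · 49/81 = 49/324, 1/4 · 64/81 = 16/81; summing to 23/54.
So P(r = 3 | data) = (1/36) / (23/54) = 3/46.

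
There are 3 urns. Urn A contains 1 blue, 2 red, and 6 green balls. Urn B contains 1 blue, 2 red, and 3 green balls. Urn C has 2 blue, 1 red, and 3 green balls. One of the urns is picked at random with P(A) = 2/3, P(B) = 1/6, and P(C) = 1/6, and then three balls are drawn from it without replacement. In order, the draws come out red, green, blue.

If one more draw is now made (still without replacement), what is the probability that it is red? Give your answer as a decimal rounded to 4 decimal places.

Under each hypothesis, the probability of the observed sequence is: P(data | urn A) = (2/9)(6/8)(1/7) = 0.02381; P(data | urn B) = (2/6)(3/5)(1/4) = 0.05; P(data | urn C) = (1/6)(3/5)(2/4) = 0.05.
Multiplying each by its prior: 2/3 · 0.02381 = 0.015873, 1/6 · 0.05 = 0.0083333, 1/6 · 0.05 = 0.0083333; with total 0.03254.
Dividing through by the total gives posterior P(urn A | data) = 0.4878, P(urn B | data) = 0.2561, P(urn C | data) = 0.2561.
The predictive probability is P(red next | data) = (1/6)(0.4878) + (1/3)(0.2561) + (0)(0.2561) = 0.16667.

0.1667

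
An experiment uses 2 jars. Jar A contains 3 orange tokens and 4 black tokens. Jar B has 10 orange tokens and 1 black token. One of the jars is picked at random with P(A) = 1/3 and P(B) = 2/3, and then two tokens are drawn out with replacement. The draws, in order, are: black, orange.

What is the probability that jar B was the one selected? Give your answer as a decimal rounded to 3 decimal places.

0.403

The likelihood of the observed sequence under each hypothesis: P(data | jar A) = (4/7)(3/7) = 0.2449; P(data | jar B) = (1/11)(10/11) = 0.082645.
Multiplying each by its prior: 1/3 · 0.2449 = 0.081633, 2/3 · 0.082645 = 0.055096; summing to 0.13673.
Hence P(jar B | data) = (0.055096) / (0.13673) = 0.40296.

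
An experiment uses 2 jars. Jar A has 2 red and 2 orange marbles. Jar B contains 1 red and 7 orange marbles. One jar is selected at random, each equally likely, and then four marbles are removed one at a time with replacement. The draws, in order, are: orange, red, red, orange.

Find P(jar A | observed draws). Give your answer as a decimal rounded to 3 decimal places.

Compute the likelihood of the observed sequence for each case: P(data | jar A) = (2/4)(2/4)(2/4)(2/4) = 0.0625; P(data | jar B) = (7/8)(1/8)(1/8)(7/8) = 0.011963.
Multiplying each by its prior: 1/2 · 0.0625 = 0.03125, 1/2 · 0.011963 = 0.0059814; these sum to 0.037231.
Therefore the posterior P(jar A | data) = (0.03125) / (0.037231) = 0.83934.

0.839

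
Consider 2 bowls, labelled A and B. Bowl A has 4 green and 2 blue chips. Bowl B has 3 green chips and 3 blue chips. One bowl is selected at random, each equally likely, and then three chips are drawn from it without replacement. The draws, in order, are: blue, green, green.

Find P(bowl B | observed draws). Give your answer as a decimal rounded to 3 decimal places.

The likelihood of the observed sequence under each hypothesis: P(data | bowl A) = (2/6)(4/5)(3/4) = 1/5; P(data | bowl B) = (3/6)(3/5)(2/4) = 3/20.
The prior-weighted likelihoods are 1/2 · 1/5 = 1/10, 1/2 · 3/20 = 3/40; summing to 7/40.
So P(bowl B | data) = (3/40) / (7/40) = 3/7.

0.429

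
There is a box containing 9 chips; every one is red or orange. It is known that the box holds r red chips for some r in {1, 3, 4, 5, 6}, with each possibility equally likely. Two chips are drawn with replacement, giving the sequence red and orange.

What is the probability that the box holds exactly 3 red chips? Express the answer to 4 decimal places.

For each hypothesis, P(data | H) works out to: P(data | r = 1) = (1/9)(8/9) = 8/81; P(data | r = 3) = (3/9)(6/9) = 2/9; P(data | r = 4) = (4/9)(5/9) = 20/81; P(data | r = 5) = (5/9)(4/9) = 20/81; P(data | r = 6) = (6/9)(3/9) = 2/9.
Multiplying each by its prior: 1/5 · 8/81 = 8/405, 1/5 · 2/9 = 2/45, 1/5 · 20/81 = 4/81, 1/5 · 20/81 = 4/81, 1/5 · 2/9 = 2/45; summing to 28/135.
So P(r = 3 | data) = (2/45) / (28/135) = 3/14.

0.2143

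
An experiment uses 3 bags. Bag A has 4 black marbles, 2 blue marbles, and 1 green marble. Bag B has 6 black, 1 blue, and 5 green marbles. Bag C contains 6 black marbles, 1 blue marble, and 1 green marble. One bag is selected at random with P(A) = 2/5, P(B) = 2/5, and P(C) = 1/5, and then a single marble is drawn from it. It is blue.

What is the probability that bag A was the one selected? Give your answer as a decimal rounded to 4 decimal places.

For each hypothesis, P(data | H) works out to: P(data | bag A) = (2/7) = 2/7; P(data | bag B) = (1/12) = 1/12; P(data | bag C) = (1/8) = 1/8.
Weighting by the prior gives 2/5 · 2/7 = 4/35, 2/5 · 1/12 = 1/30, 1/5 · 1/8 = 1/40; with total 29/168.
Therefore the posterior P(bag A | data) = (4/35) / (29/168) = 96/145.

0.6621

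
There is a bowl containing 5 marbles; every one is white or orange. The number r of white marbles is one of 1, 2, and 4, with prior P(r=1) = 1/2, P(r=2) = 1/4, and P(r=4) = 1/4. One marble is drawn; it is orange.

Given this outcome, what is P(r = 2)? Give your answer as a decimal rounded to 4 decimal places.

0.2500

For each hypothesis, P(data | H) works out to: P(data | r = 1) = (4/5) = 4/5; P(data | r = 2) = (3/5) = 3/5; P(data | r = 4) = (1/5) = 1/5.
The prior-weighted likelihoods are 1/2 · 4/5 = 2/5, 1/4 · 3/5 = 3/20, 1/4 · 1/5 = 1/20; with total 3/5.
By Bayes' rule, P(r = 2 | data) = (3/20) / (3/5) = 1/4.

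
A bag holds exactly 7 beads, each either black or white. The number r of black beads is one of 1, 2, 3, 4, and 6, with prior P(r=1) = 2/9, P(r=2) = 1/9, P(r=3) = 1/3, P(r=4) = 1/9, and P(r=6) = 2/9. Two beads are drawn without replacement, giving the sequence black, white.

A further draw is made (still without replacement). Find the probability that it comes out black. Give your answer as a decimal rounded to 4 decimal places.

0.4341

Compute the likelihood of the observed sequence for each case: P(data | r = 1) = (1/7)(6/6) = 1/7; P(data | r = 2) = (2/7)(5/6) = 5/21; P(data | r = 3) = (3/7)(4/6) = 2/7; P(data | r = 4) = (4/7)(3/6) = 2/7; P(data | r = 6) = (6/7)(1/6) = 1/7.
The prior-weighted likelihoods are 2/9 · 1/7 = 2/63, 1/9 · 5/21 = 5/189, 1/3 · 2/7 = 2/21, 1/9 · 2/7 = 2/63, 2/9 · 1/7 = 2/63; summing to 41/189.
The posterior is then P(r = 1 | data) = 6/41, P(r = 2 | data) = 5/41, P(r = 3 | data) = 18/41, P(r = 4 | data) = 6/41, P(r = 6 | data) = 6/41.
The predictive probability is P(black next | data) = (0)(6/41) + (1/5)(5/41) + (2/5)(18/41) + (3/5)(6/41) + (1)(6/41) = 89/205.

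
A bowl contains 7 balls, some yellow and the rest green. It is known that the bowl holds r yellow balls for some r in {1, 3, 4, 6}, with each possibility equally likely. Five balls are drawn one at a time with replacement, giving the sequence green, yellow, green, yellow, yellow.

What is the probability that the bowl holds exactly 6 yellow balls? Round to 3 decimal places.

0.171

The likelihood of the observed sequence under each hypothesis: P(data | r = 1) = (6/7)(1/7)(6/7)(1/7)(1/7) = 0.002142; P(data | r = 3) = (4/7)(3/7)(4/7)(3/7)(3/7) = 0.025704; P(data | r = 4) = (3/7)(4/7)(3/7)(4/7)(4/7) = 0.034271; P(data | r = 6) = (1/7)(6/7)(1/7)(6/7)(6/7) = 0.012852.
Weighting by the prior gives 1/4 · 0.002142 = 0.00053549, 1/4 · 0.025704 = 0.0064259, 1/4 · 0.034271 = 0.0085679, 1/4 · 0.012852 = 0.0032129; these sum to 0.018742.
So P(r = 6 | data) = (0.0032129) / (0.018742) = 0.17143.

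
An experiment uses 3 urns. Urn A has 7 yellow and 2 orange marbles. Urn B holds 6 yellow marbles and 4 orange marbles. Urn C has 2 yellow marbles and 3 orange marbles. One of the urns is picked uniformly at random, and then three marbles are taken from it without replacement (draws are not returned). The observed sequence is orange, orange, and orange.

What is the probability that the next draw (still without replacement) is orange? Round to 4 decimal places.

0.0357

Compute the likelihood of the observed sequence for each case: P(data | urn A) = (2/9)(1/8)(0/7) = 0; P(data | urn B) = (4/10)(3/9)(2/8) = 1/30; P(data | urn C) = (3/5)(2/4)(1/3) = 1/10.
Multiplying each by its prior: 1/3 · 0 = 0, 1/3 · 1/30 = 1/90, 1/3 · 1/10 = 1/30; summing to 2/45.
The posterior is then P(urn A | data) = 0, P(urn B | data) = 1/4, P(urn C | data) = 3/4.
So P(orange next | data) = Σ P(orange next | H) P(H | data) = (1/7)(1/4) + (0)(3/4) = 1/28.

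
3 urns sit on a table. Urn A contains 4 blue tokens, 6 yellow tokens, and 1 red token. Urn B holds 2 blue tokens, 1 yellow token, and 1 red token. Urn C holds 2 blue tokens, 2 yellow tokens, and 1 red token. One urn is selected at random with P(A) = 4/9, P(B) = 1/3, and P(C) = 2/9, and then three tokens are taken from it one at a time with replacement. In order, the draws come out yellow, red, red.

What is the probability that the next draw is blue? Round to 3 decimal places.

0.442

For each hypothesis, P(data | H) works out to: P(data | urn A) = (6/11)(1/11)(1/11) = 0.0045079; P(data | urn B) = (1/4)(1/4)(1/4) = 0.015625; P(data | urn C) = (2/5)(1/5)(1/5) = 0.016.
The prior-weighted likelihoods are 4/9 · 0.0045079 = 0.0020035, 1/3 · 0.015625 = 0.0052083, 2/9 · 0.016 = 0.0035556; summing to 0.010767.
Dividing through by the total gives posterior P(urn A | data) = 0.18607, P(urn B | data) = 0.48371, P(urn C | data) = 0.33022.
So P(blue next | data) = Σ P(blue next | H) P(H | data) = (4/11)(0.18607) + (1/2)(0.48371) + (2/5)(0.33022) = 0.44161.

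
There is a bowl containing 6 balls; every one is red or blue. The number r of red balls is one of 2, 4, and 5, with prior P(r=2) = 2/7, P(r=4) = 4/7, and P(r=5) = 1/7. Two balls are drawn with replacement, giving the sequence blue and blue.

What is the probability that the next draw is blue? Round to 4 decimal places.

0.5476

Under each hypothesis, the probability of the observed sequence is: P(data | r = 2) = (4/6)(4/6) = 4/9; P(data | r = 4) = (2/6)(2/6) = 1/9; P(data | r = 5) = (1/6)(1/6) = 1/36.
Multiplying each by its prior: 2/7 · 4/9 = 8/63, 4/7 · 1/9 = 4/63, 1/7 · 1/36 = 1/252; with total 7/36.
Normalising, the posterior is P(r = 2 | data) = 32/49, P(r = 4 | data) = 16/49, P(r = 5 | data) = 1/49.
The predictive probability is P(blue next | data) = (2/3)(32/49) + (1/3)(16/49) + (1/6)(1/49) = 23/42.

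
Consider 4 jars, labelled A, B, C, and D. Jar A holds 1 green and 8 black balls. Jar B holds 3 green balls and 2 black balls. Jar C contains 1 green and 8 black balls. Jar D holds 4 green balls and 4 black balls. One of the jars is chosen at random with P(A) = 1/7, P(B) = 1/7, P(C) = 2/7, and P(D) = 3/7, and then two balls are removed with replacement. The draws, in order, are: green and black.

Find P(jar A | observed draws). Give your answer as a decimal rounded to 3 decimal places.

Compute the likelihood of the observed sequence for each case: P(data | jar A) = (1/9)(8/9) = 0.098765; P(data | jar B) = (3/5)(2/5) = 0.24; P(data | jar C) = (1/9)(8/9) = 0.098765; P(data | jar D) = (4/8)(4/8) = 0.25.
The prior-weighted likelihoods are 1/7 · 0.098765 = 0.014109, 1/7 · 0.24 = 0.034286, 2/7 · 0.098765 = 0.028219, 3/7 · 0.25 = 0.10714; summing to 0.18376.
Therefore the posterior P(jar A | data) = (0.014109) / (0.18376) = 0.076783.

0.077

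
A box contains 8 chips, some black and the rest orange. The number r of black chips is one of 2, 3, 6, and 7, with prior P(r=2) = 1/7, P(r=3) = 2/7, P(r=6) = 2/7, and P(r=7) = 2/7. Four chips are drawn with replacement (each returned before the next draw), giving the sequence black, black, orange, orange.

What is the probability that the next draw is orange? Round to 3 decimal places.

For each hypothesis, P(data | H) works out to: P(data | r = 2) = (2/8)(2/8)(6/8)(6/8) = 0.035156; P(data | r = 3) = (3/8)(3/8)(5/8)(5/8) = 0.054932; P(data | r = 6) = (6/8)(6/8)(2/8)(2/8) = 0.035156; P(data | r = 7) = (7/8)(7/8)(1/8)(1/8) = 0.011963.
Multiplying each by its prior: 1/7 · 0.035156 = 0.0050223, 2/7 · 0.054932 = 0.015695, 2/7 · 0.035156 = 0.010045, 2/7 · 0.011963 = 0.003418; these sum to 0.03418.
Dividing through by the total gives posterior P(r = 2 | data) = 0.14694, P(r = 3 | data) = 0.45918, P(r = 6 | data) = 0.29388, P(r = 7 | data) = 0.1.
The predictive probability is P(orange next | data) = (3/4)(0.14694) + (5/8)(0.45918) + (1/4)(0.29388) + (1/8)(0.1) = 0.48316.

0.483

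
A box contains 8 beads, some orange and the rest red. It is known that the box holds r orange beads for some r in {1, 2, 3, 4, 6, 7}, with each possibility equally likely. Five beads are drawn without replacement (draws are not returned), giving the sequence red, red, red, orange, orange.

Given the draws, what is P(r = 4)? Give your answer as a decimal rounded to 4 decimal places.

For each hypothesis, P(data | H) works out to: P(data | r = 1) = (7/8)(6/7)(5/6)(1/5)(0/4) = 0; P(data | r = 2) = (6/8)(5/7)(4/6)(2/5)(1/4) = 0.035714; P(data | r = 3) = (5/8)(4/7)(3/6)(3/5)(2/4) = 0.053571; P(data | r = 4) = (4/8)(3/7)(2/6)(4/5)(3/4) = 0.042857; P(data | r = 6) = (2/8)(1/7)(0/6) = 0; P(data | r = 7) = (1/8)(0/7) = 0.
Multiplying each by its prior: 1/6 · 0 = 0, 1/6 · 0.035714 = 0.0059524, 1/6 · 0.053571 = 0.0089286, 1/6 · 0.042857 = 0.0071429, 1/6 · 0 = 0, 1/6 · 0 = 0; these sum to 0.022024.
By Bayes' rule, P(r = 4 | data) = (0.0071429) / (0.022024) = 0.32432.

0.3243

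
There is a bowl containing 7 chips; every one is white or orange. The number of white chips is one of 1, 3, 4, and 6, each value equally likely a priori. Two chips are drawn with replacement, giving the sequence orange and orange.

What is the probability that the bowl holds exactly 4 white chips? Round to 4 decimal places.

The likelihood of the observed sequence under each hypothesis: P(data | r = 1) = (6/7)(6/7) = 36/49; P(data | r = 3) = (4/7)(4/7) = 16/49; P(data | r = 4) = (3/7)(3/7) = 9/49; P(data | r = 6) = (1/7)(1/7) = 1/49.
Weighting by the prior gives 1/4 · 36/49 = 9/49, 1/4 · 16/49 = 4/49, 1/4 · 9/49 = 9/196, 1/4 · 1/49 = 1/196; these sum to 31/98.
By Bayes' rule, P(r = 4 | data) = (9/196) / (31/98) = 9/62.

0.1452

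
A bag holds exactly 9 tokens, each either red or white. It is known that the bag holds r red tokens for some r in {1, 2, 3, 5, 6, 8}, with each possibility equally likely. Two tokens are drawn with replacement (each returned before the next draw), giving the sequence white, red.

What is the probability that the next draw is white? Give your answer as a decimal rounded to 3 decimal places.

For each hypothesis, P(data | H) works out to: P(data | r = 1) = (8/9)(1/9) = 8/81; P(data | r = 2) = (7/9)(2/9) = 14/81; P(data | r = 3) = (6/9)(3/9) = 2/9; P(data | r = 5) = (4/9)(5/9) = 20/81; P(data | r = 6) = (3/9)(6/9) = 2/9; P(data | r = 8) = (1/9)(8/9) = 8/81.
Multiplying each by its prior: 1/6 · 8/81 = 4/243, 1/6 · 14/81 = 7/243, 1/6 · 2/9 = 1/27, 1/6 · 20/81 = 10/243, 1/6 · 2/9 = 1/27, 1/6 · 8/81 = 4/243; with total 43/243.
Normalising, the posterior is P(r = 1 | data) = 4/43, P(r = 2 | data) = 7/43, P(r = 3 | data) = 9/43, P(r = 5 | data) = 10/43, P(r = 6 | data) = 9/43, P(r = 8 | data) = 4/43.
Averaging over the posterior, P(white next | data) = (8/9)(4/43) + (7/9)(7/43) + (2/3)(9/43) + (4/9)(10/43) + (1/3)(9/43) + (1/9)(4/43) = 206/387.

0.532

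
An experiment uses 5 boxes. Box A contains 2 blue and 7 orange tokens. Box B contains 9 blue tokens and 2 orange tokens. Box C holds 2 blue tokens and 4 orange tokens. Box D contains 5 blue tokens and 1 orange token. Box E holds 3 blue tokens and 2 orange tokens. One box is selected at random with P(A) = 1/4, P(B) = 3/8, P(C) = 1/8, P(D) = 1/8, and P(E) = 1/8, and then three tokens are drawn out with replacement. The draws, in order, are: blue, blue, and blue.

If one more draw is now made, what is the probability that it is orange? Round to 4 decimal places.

0.2096

Under each hypothesis, the probability of the observed sequence is: P(data | box A) = (2/9)(2/9)(2/9) = 0.010974; P(data | box B) = (9/11)(9/11)(9/11) = 0.54771; P(data | box C) = (2/6)(2/6)(2/6) = 0.037037; P(data | box D) = (5/6)(5/6)(5/6) = 0.5787; P(data | box E) = (3/5)(3/5)(3/5) = 0.216.
The prior-weighted likelihoods are 1/4 · 0.010974 = 0.0027435, 3/8 · 0.54771 = 0.20539, 1/8 · 0.037037 = 0.0046296, 1/8 · 0.5787 = 0.072338, 1/8 · 0.216 = 0.027; summing to 0.3121.
Normalising, the posterior is P(box A | data) = 0.0087904, P(box B | data) = 0.65809, P(box C | data) = 0.014834, P(box D | data) = 0.23178, P(box E | data) = 0.08651.
The predictive probability is P(orange next | data) = (7/9)(0.0087904) + (2/11)(0.65809) + (2/3)(0.014834) + (1/6)(0.23178) + (2/5)(0.08651) = 0.20961.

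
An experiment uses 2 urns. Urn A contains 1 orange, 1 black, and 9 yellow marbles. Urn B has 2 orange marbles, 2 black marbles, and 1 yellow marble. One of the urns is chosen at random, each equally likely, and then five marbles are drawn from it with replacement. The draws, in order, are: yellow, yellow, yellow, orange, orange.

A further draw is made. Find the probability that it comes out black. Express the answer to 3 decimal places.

Compute the likelihood of the observed sequence for each case: P(data | urn A) = (9/11)(9/11)(9/11)(1/11)(1/11) = 0.0045265; P(data | urn B) = (1/5)(1/5)(1/5)(2/5)(2/5) = 0.00128.
Multiplying each by its prior: 1/2 · 0.0045265 = 0.0022633, 1/2 · 0.00128 = 0.00064; summing to 0.0029033.
Dividing through by the total gives posterior P(urn A | data) = 0.77956, P(urn B | data) = 0.22044.
The predictive probability is P(black next | data) = (1/11)(0.77956) + (2/5)(0.22044) = 0.15905.

0.159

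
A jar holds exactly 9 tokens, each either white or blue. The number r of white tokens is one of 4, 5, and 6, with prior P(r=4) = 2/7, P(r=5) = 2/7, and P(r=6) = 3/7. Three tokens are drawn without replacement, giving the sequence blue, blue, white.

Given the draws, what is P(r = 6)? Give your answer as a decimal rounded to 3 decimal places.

0.278

Under each hypothesis, the probability of the observed sequence is: P(data | r = 4) = (5/9)(4/8)(4/7) = 10/63; P(data | r = 5) = (4/9)(3/8)(5/7) = 5/42; P(data | r = 6) = (3/9)(2/8)(6/7) = 1/14.
Multiplying each by its prior: 2/7 · 10/63 = 20/441, 2/7 · 5/42 = 5/147, 3/7 · 1/14 = 3/98; with total 97/882.
By Bayes' rule, P(r = 6 | data) = (3/98) / (97/882) = 27/97.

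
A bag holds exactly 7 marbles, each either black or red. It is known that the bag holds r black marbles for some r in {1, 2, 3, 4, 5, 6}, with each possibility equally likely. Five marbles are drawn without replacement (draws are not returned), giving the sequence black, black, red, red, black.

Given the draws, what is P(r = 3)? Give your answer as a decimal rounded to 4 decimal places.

Under each hypothesis, the probability of the observed sequence is: P(data | r = 1) = (1/7)(0/6) = 0; P(data | r = 2) = (2/7)(1/6)(5/5)(4/4)(0/3) = 0; P(data | r = 3) = (3/7)(2/6)(4/5)(3/4)(1/3) = 1/35; P(data | r = 4) = (4/7)(3/6)(3/5)(2/4)(2/3) = 2/35; P(data | r = 5) = (5/7)(4/6)(2/5)(1/4)(3/3) = 1/21; P(data | r = 6) = (6/7)(5/6)(1/5)(0/4) = 0.
Multiplying each by its prior: 1/6 · 0 = 0, 1/6 · 0 = 0, 1/6 · 1/35 = 1/210, 1/6 · 2/35 = 1/105, 1/6 · 1/21 = 1/126, 1/6 · 0 = 0; summing to 1/45.
By Bayes' rule, P(r = 3 | data) = (1/210) / (1/45) = 3/14.

0.2143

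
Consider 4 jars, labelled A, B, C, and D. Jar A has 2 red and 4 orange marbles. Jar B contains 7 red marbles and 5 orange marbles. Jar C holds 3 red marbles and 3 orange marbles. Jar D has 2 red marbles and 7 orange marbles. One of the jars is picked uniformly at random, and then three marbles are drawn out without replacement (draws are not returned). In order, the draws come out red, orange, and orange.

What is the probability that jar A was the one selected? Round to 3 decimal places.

The likelihood of the observed sequence under each hypothesis: P(data | jar A) = (2/6)(4/5)(3/4) = 1/5; P(data | jar B) = (7/12)(5/11)(4/10) = 7/66; P(data | jar C) = (3/6)(3/5)(2/4) = 3/20; P(data | jar D) = (2/9)(7/8)(6/7) = 1/6.
Multiplying each by its prior: 1/4 · 1/5 = 1/20, 1/4 · 7/66 = 7/264, 1/4 · 3/20 = 3/80, 1/4 · 1/6 = 1/24; these sum to 137/880.
By Bayes' rule, P(jar A | data) = (1/20) / (137/880) = 44/137.

0.321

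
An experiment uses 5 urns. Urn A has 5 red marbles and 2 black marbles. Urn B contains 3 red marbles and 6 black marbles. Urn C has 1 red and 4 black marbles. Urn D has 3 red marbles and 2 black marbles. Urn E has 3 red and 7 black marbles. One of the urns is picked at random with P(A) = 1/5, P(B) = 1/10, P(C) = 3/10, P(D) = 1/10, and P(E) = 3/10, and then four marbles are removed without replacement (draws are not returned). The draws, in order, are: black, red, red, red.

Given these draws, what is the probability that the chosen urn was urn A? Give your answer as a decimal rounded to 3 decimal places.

For each hypothesis, P(data | H) works out to: P(data | urn A) = (2/7)(5/6)(4/5)(3/4) = 0.14286; P(data | urn B) = (6/9)(3/8)(2/7)(1/6) = 0.011905; P(data | urn C) = (4/5)(1/4)(0/3) = 0; P(data | urn D) = (2/5)(3/4)(2/3)(1/2) = 0.1; P(data | urn E) = (7/10)(3/9)(2/8)(1/7) = 0.0083333.
Multiplying each by its prior: 1/5 · 0.14286 = 0.028571, 1/10 · 0.011905 = 0.0011905, 3/10 · 0 = 0, 1/10 · 0.1 = 0.01, 3/10 · 0.0083333 = 0.0025; with total 0.042262.
Hence P(urn A | data) = (0.028571) / (0.042262) = 0.67606.

0.676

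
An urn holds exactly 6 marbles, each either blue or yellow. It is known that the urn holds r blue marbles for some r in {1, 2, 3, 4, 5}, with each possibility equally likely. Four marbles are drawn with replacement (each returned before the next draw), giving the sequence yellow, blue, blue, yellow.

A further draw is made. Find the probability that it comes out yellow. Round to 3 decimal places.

For each hypothesis, P(data | H) works out to: P(data | r = 1) = (5/6)(1/6)(1/6)(5/6) = 0.01929; P(data | r = 2) = (4/6)(2/6)(2/6)(4/6) = 0.049383; P(data | r = 3) = (3/6)(3/6)(3/6)(3/6) = 0.0625; P(data | r = 4) = (2/6)(4/6)(4/6)(2/6) = 0.049383; P(data | r = 5) = (1/6)(5/6)(5/6)(1/6) = 0.01929.
Weighting by the prior gives 1/5 · 0.01929 = 0.003858, 1/5 · 0.049383 = 0.0098765, 1/5 · 0.0625 = 0.0125, 1/5 · 0.049383 = 0.0098765, 1/5 · 0.01929 = 0.003858; summing to 0.039969.
Normalising, the posterior is P(r = 1 | data) = 0.096525, P(r = 2 | data) = 0.2471, P(r = 3 | data) = 0.31274, P(r = 4 | data) = 0.2471, P(r = 5 | data) = 0.096525.
Averaging over the posterior, P(yellow next | data) = (5/6)(0.096525) + (2/3)(0.2471) + (1/2)(0.31274) + (1/3)(0.2471) + (1/6)(0.096525) = 0.5.

0.500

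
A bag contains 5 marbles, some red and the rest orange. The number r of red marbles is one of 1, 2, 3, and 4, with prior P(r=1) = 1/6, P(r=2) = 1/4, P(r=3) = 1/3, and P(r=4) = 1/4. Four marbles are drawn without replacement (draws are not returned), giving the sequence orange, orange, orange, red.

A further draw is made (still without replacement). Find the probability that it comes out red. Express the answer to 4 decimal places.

0.4286

For each hypothesis, P(data | H) works out to: P(data | r = 1) = (4/5)(3/4)(2/3)(1/2) = 1/5; P(data | r = 2) = (3/5)(2/4)(1/3)(2/2) = 1/10; P(data | r = 3) = (2/5)(1/4)(0/3) = 0; P(data | r = 4) = (1/5)(0/4) = 0.
Weighting by the prior gives 1/6 · 1/5 = 1/30, 1/4 · 1/10 = 1/40, 1/3 · 0 = 0, 1/4 · 0 = 0; with total 7/120.
Dividing through by the total gives posterior P(r = 1 | data) = 4/7, P(r = 2 | data) = 3/7, P(r = 3 | data) = 0, P(r = 4 | data) = 0.
Averaging over the posterior, P(red next | data) = (0)(4/7) + (1)(3/7) = 3/7.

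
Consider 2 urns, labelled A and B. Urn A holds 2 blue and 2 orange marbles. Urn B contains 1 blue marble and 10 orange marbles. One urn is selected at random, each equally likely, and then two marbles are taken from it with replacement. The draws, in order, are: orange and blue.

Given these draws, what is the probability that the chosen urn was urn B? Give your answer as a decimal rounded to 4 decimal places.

0.2484

The likelihood of the observed sequence under each hypothesis: P(data | urn A) = (2/4)(2/4) = 1/4; P(data | urn B) = (10/11)(1/11) = 10/121.
Weighting by the prior gives 1/2 · 1/4 = 1/8, 1/2 · 10/121 = 5/121; summing to 161/968.
Therefore the posterior P(urn B | data) = (5/121) / (161/968) = 40/161.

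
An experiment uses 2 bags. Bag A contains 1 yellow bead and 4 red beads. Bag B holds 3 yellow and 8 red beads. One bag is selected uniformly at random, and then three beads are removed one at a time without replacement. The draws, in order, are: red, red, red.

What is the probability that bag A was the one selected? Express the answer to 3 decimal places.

For each hypothesis, P(data | H) works out to: P(data | bag A) = (4/5)(3/4)(2/3) = 2/5; P(data | bag B) = (8/11)(7/10)(6/9) = 56/165.
Multiplying each by its prior: 1/2 · 2/5 = 1/5, 1/2 · 56/165 = 28/165; these sum to 61/165.
By Bayes' rule, P(bag A | data) = (1/5) / (61/165) = 33/61.

0.541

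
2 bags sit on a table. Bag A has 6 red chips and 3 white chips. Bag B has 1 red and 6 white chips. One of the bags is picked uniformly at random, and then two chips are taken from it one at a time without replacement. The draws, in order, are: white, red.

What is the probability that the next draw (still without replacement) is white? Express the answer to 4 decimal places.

0.5455

The likelihood of the observed sequence under each hypothesis: P(data | bag A) = (3/9)(6/8) = 1/4; P(data | bag B) = (6/7)(1/6) = 1/7.
Weighting by the prior gives 1/2 · 1/4 = 1/8, 1/2 · 1/7 = 1/14; with total 11/56.
The posterior is then P(bag A | data) = 7/11, P(bag B | data) = 4/11.
Averaging over the posterior, P(white next | data) = (2/7)(7/11) + (1)(4/11) = 6/11.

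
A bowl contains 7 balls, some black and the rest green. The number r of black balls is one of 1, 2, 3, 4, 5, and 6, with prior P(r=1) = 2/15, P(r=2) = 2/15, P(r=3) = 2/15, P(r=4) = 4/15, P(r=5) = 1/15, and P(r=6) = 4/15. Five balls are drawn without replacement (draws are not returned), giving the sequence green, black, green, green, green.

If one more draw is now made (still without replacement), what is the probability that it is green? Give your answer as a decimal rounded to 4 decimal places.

0.7143

For each hypothesis, P(data | H) works out to: P(data | r = 1) = (6/7)(1/6)(5/5)(4/4)(3/3) = 1/7; P(data | r = 2) = (5/7)(2/6)(4/5)(3/4)(2/3) = 2/21; P(data | r = 3) = (4/7)(3/6)(3/5)(2/4)(1/3) = 1/35; P(data | r = 4) = (3/7)(4/6)(2/5)(1/4)(0/3) = 0; P(data | r = 5) = (2/7)(5/6)(1/5)(0/4) = 0; P(data | r = 6) = (1/7)(6/6)(0/5) = 0.
Weighting by the prior gives 2/15 · 1/7 = 2/105, 2/15 · 2/21 = 4/315, 2/15 · 1/35 = 2/525, 4/15 · 0 = 0, 1/15 · 0 = 0, 4/15 · 0 = 0; with total 8/225.
The posterior is then P(r = 1 | data) = 15/28, P(r = 2 | data) = 5/14, P(r = 3 | data) = 3/28, P(r = 4 | data) = 0, P(r = 5 | data) = 0, P(r = 6 | data) = 0.
So P(green next | data) = Σ P(green next | H) P(H | data) = (1)(15/28) + (1/2)(5/14) + (0)(3/28) = 5/7.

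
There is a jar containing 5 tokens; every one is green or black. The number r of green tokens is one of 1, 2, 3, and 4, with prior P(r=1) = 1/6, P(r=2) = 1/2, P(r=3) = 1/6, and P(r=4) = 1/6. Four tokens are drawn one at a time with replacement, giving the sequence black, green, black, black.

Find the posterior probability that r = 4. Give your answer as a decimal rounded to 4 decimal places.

0.0157

Compute the likelihood of the observed sequence for each case: P(data | r = 1) = (4/5)(1/5)(4/5)(4/5) = 0.1024; P(data | r = 2) = (3/5)(2/5)(3/5)(3/5) = 0.0864; P(data | r = 3) = (2/5)(3/5)(2/5)(2/5) = 0.0384; P(data | r = 4) = (1/5)(4/5)(1/5)(1/5) = 0.0064.
The prior-weighted likelihoods are 1/6 · 0.1024 = 0.017067, 1/2 · 0.0864 = 0.0432, 1/6 · 0.0384 = 0.0064, 1/6 · 0.0064 = 0.0010667; with total 0.067733.
Therefore the posterior P(r = 4 | data) = (0.0010667) / (0.067733) = 0.015748.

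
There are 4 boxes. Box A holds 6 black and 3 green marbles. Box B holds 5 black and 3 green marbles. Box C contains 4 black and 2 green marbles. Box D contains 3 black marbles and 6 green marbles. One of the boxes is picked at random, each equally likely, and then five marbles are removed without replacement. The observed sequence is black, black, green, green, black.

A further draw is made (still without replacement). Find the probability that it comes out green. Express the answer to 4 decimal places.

0.2318

The likelihood of the observed sequence under each hypothesis: P(data | box A) = (6/9)(5/8)(3/7)(2/6)(4/5) = 0.047619; P(data | box B) = (5/8)(4/7)(3/6)(2/5)(3/4) = 0.053571; P(data | box C) = (4/6)(3/5)(2/4)(1/3)(2/2) = 0.066667; P(data | box D) = (3/9)(2/8)(6/7)(5/6)(1/5) = 0.011905.
Weighting by the prior gives 1/4 · 0.047619 = 0.011905, 1/4 · 0.053571 = 0.013393, 1/4 · 0.066667 = 0.016667, 1/4 · 0.011905 = 0.0029762; these sum to 0.04494.
The posterior is then P(box A | data) = 0.2649, P(box B | data) = 0.29801, P(box C | data) = 0.37086, P(box D | data) = 0.066225.
The predictive probability is P(green next | data) = (1/4)(0.2649) + (1/3)(0.29801) + (0)(0.37086) + (1)(0.066225) = 0.23179.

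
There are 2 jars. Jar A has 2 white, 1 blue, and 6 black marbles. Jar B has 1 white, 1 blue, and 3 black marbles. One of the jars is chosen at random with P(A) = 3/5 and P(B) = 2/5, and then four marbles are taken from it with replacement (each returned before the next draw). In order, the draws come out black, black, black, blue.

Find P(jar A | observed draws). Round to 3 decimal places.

0.533

The likelihood of the observed sequence under each hypothesis: P(data | jar A) = (6/9)(6/9)(6/9)(1/9) = 0.032922; P(data | jar B) = (3/5)(3/5)(3/5)(1/5) = 0.0432.
Multiplying each by its prior: 3/5 · 0.032922 = 0.019753, 2/5 · 0.0432 = 0.01728; summing to 0.037033.
So P(jar A | data) = (0.019753) / (0.037033) = 0.53339.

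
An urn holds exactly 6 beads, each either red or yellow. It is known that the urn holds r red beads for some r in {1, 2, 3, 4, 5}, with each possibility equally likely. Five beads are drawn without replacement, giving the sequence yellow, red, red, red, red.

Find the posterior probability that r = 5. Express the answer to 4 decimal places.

For each hypothesis, P(data | H) works out to: P(data | r = 1) = (5/6)(1/5)(0/4) = 0; P(data | r = 2) = (4/6)(2/5)(1/4)(0/3) = 0; P(data | r = 3) = (3/6)(3/5)(2/4)(1/3)(0/2) = 0; P(data | r = 4) = (2/6)(4/5)(3/4)(2/3)(1/2) = 1/15; P(data | r = 5) = (1/6)(5/5)(4/4)(3/3)(2/2) = 1/6.
The prior-weighted likelihoods are 1/5 · 0 = 0, 1/5 · 0 = 0, 1/5 · 0 = 0, 1/5 · 1/15 = 1/75, 1/5 · 1/6 = 1/30; summing to 7/150.
Hence P(r = 5 | data) = (1/30) / (7/150) = 5/7.

0.7143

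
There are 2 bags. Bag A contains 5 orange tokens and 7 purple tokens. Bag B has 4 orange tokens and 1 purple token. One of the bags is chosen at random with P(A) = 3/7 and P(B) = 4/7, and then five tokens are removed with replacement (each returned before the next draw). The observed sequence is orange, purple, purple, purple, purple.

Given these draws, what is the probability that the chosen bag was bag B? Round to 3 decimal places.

0.034

The likelihood of the observed sequence under each hypothesis: P(data | bag A) = (5/12)(7/12)(7/12)(7/12)(7/12) = 0.048245; P(data | bag B) = (4/5)(1/5)(1/5)(1/5)(1/5) = 0.00128.
Weighting by the prior gives 3/7 · 0.048245 = 0.020677, 4/7 · 0.00128 = 0.00073143; these sum to 0.021408.
Hence P(bag B | data) = (0.00073143) / (0.021408) = 0.034166.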